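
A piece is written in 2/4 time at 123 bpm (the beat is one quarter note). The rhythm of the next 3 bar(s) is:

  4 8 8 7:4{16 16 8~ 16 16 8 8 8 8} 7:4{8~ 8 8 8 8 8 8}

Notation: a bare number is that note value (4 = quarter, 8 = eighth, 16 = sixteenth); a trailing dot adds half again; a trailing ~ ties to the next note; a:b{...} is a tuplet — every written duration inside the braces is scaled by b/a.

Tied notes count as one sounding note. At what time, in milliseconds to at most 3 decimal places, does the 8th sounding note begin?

1. 0.0ms @ 0 + 487.805ms (1)
2. 487.805ms @ 1 + 243.902ms (1/2)
3. 731.707ms @ 3/2 + 243.902ms (1/2)
4. 975.61ms @ 2 + 69.686ms (1/7)
5. 1045.296ms @ 15/7 + 69.686ms (1/7)
6. 1114.983ms @ 16/7 + 209.059ms (3/7)
7. 1324.042ms @ 19/7 + 69.686ms (1/7)
8. 1393.728ms @ 20/7 + 139.373ms (2/7)
9. 1533.101ms @ 22/7 + 139.373ms (2/7)
10. 1672.474ms @ 24/7 + 139.373ms (2/7)
11. 1811.847ms @ 26/7 + 139.373ms (2/7)
12. 1951.22ms @ 4 + 278.746ms (4/7)
13. 2229.965ms @ 32/7 + 139.373ms (2/7)
14. 2369.338ms @ 34/7 + 139.373ms (2/7)
15. 2508.711ms @ 36/7 + 139.373ms (2/7)
16. 2648.084ms @ 38/7 + 139.373ms (2/7)
17. 2787.456ms @ 40/7 + 139.373ms (2/7)

note 8 onset = 20/7b = 1393.728ms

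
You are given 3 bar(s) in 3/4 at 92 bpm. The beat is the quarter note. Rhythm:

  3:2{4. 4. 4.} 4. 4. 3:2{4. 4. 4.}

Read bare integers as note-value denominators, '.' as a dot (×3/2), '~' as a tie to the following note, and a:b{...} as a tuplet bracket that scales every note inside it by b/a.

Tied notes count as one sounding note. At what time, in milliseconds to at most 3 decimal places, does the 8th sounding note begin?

note 8 onset = 8b = 5217.391ms

1. 0.0ms @ 0 + 652.174ms (1)
2. 652.174ms @ 1 + 652.174ms (1)
3. 1304.348ms @ 2 + 652.174ms (1)
4. 1956.522ms @ 3 + 978.261ms (3/2)
5. 2934.783ms @ 9/2 + 978.261ms (3/2)
6. 3913.043ms @ 6 + 652.174ms (1)
7. 4565.217ms @ 7 + 652.174ms (1)
8. 5217.391ms @ 8 + 652.174ms (1)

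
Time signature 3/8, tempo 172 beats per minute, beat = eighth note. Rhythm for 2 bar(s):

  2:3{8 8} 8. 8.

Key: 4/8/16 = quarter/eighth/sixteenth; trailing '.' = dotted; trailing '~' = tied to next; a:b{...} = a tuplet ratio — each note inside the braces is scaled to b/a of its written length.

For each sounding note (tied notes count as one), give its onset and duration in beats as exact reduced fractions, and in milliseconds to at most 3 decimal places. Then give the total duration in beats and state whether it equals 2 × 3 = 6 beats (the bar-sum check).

1) 0.0ms=0b +523.256ms=3/2b
2) 523.256ms=3/2b +523.256ms=3/2b
3) 1046.512ms=3b +523.256ms=3/2b
4) 1569.767ms=9/2b +523.256ms=3/2b
Σ=6b of 6 (172bpm 3/8) — PASS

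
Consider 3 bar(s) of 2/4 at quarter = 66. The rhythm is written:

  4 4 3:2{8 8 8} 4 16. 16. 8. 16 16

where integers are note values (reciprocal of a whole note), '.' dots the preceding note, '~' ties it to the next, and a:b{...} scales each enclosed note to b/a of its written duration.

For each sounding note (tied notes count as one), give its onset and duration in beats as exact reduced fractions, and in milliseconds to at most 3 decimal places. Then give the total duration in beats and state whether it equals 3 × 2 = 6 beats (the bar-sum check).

1) 0.0ms=0b +909.091ms=1b
2) 909.091ms=1b +909.091ms=1b
3) 1818.182ms=2b +303.03ms=1/3b
4) 2121.212ms=7/3b +303.03ms=1/3b
5) 2424.242ms=8/3b +303.03ms=1/3b
6) 2727.273ms=3b +909.091ms=1b
7) 3636.364ms=4b +340.909ms=3/8b
8) 3977.273ms=35/8b +340.909ms=3/8b
9) 4318.182ms=19/4b +681.818ms=3/4b
10) 5000.0ms=11/2b +227.273ms=1/4b
11) 5227.273ms=23/4b +227.273ms=1/4b
Σ=6b of 6 (66bpm 2/4) — PASS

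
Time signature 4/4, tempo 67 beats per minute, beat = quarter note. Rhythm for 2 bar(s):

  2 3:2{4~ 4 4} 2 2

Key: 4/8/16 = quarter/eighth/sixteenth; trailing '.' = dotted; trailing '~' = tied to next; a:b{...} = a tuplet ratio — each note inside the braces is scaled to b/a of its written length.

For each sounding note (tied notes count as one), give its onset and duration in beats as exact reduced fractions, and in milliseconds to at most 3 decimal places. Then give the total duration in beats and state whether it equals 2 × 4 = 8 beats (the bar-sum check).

1) 0.0ms=0b +1791.045ms=2b
2) 1791.045ms=2b +1194.03ms=4/3b
3) 2985.075ms=10/3b +597.015ms=2/3b
4) 3582.09ms=4b +1791.045ms=2b
5) 5373.134ms=6b +1791.045ms=2b
Σ=8b of 8 (67bpm 4/4) — PASS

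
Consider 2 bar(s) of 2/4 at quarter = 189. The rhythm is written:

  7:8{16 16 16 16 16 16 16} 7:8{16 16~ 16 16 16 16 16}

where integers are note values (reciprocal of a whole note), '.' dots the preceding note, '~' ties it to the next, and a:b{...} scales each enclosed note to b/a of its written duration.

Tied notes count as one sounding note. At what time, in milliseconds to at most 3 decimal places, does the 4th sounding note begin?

1. 0.0ms @ 0 + 90.703ms (2/7)
2. 90.703ms @ 2/7 + 90.703ms (2/7)
3. 181.406ms @ 4/7 + 90.703ms (2/7)
4. 272.109ms @ 6/7 + 90.703ms (2/7)
5. 362.812ms @ 8/7 + 90.703ms (2/7)
6. 453.515ms @ 10/7 + 90.703ms (2/7)
7. 544.218ms @ 12/7 + 90.703ms (2/7)
8. 634.921ms @ 2 + 90.703ms (2/7)
9. 725.624ms @ 16/7 + 181.406ms (4/7)
10. 907.029ms @ 20/7 + 90.703ms (2/7)
11. 997.732ms @ 22/7 + 90.703ms (2/7)
12. 1088.435ms @ 24/7 + 90.703ms (2/7)
13. 1179.138ms @ 26/7 + 90.703ms (2/7)

note 4 onset = 6/7b = 272.109ms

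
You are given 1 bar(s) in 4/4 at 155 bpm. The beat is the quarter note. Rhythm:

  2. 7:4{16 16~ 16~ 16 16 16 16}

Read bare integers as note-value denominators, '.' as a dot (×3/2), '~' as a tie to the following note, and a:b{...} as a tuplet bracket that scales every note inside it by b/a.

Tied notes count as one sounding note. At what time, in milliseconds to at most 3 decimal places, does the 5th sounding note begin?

1. 0.0ms @ 0 + 1161.29ms (3)
2. 1161.29ms @ 3 + 55.3ms (1/7)
3. 1216.59ms @ 22/7 + 165.899ms (3/7)
4. 1382.488ms @ 25/7 + 55.3ms (1/7)
5. 1437.788ms @ 26/7 + 55.3ms (1/7)
6. 1493.088ms @ 27/7 + 55.3ms (1/7)

note 5 onset = 26/7b = 1437.788ms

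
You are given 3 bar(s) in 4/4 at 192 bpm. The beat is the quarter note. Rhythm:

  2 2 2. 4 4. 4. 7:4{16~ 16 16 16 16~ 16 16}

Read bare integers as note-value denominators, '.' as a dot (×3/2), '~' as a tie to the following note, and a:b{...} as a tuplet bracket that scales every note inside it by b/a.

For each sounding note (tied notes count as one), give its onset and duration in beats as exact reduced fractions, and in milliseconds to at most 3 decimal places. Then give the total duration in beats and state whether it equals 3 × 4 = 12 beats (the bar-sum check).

1) 0.0ms=0b +625.0ms=2b
2) 625.0ms=2b +625.0ms=2b
3) 1250.0ms=4b +937.5ms=3b
4) 2187.5ms=7b +312.5ms=1b
5) 2500.0ms=8b +468.75ms=3/2b
6) 2968.75ms=19/2b +468.75ms=3/2b
7) 3437.5ms=11b +89.286ms=2/7b
8) 3526.786ms=79/7b +44.643ms=1/7b
9) 3571.429ms=80/7b +44.643ms=1/7b
10) 3616.071ms=81/7b +89.286ms=2/7b
11) 3705.357ms=83/7b +44.643ms=1/7b
Σ=12b of 12 (192bpm 4/4) — PASS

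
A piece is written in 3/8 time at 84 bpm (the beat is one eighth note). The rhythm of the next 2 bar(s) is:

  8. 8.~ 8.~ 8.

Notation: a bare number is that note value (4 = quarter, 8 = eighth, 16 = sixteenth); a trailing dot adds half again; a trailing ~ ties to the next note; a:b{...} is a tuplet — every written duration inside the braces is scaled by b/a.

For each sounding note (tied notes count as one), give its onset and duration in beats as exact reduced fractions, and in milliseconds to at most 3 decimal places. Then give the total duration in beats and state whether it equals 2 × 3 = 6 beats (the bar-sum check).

1) 0.0ms=0b +1071.429ms=3/2b
2) 1071.429ms=3/2b +3214.286ms=9/2b
Σ=6b of 6 (84bpm 3/8) — PASS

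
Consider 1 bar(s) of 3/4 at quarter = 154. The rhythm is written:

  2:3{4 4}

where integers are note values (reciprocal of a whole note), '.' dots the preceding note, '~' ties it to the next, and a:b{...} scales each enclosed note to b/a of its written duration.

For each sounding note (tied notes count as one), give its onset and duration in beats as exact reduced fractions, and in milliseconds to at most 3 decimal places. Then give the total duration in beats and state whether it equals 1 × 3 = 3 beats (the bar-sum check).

1) 0.0ms=0b +584.416ms=3/2b
2) 584.416ms=3/2b +584.416ms=3/2b
Σ=3b of 3 (154bpm 3/4) — PASS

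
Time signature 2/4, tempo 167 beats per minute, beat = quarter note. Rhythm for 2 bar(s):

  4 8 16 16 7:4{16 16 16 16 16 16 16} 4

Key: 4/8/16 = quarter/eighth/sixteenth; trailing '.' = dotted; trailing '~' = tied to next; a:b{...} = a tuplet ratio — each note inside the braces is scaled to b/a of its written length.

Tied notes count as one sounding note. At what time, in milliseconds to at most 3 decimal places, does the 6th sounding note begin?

1. 0.0ms @ 0 + 359.281ms (1)
2. 359.281ms @ 1 + 179.641ms (1/2)
3. 538.922ms @ 3/2 + 89.82ms (1/4)
4. 628.743ms @ 7/4 + 89.82ms (1/4)
5. 718.563ms @ 2 + 51.326ms (1/7)
6. 769.889ms @ 15/7 + 51.326ms (1/7)
7. 821.215ms @ 16/7 + 51.326ms (1/7)
8. 872.541ms @ 17/7 + 51.326ms (1/7)
9. 923.867ms @ 18/7 + 51.326ms (1/7)
10. 975.192ms @ 19/7 + 51.326ms (1/7)
11. 1026.518ms @ 20/7 + 51.326ms (1/7)
12. 1077.844ms @ 3 + 359.281ms (1)

note 6 onset = 15/7b = 769.889ms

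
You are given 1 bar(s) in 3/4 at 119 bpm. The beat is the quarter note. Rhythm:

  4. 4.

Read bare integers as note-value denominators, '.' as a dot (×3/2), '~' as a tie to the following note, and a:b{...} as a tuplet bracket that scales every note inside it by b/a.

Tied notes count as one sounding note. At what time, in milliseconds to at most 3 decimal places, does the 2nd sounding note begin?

1. 0.0ms @ 0 + 756.303ms (3/2)
2. 756.303ms @ 3/2 + 756.303ms (3/2)

note 2 onset = 3/2b = 756.303ms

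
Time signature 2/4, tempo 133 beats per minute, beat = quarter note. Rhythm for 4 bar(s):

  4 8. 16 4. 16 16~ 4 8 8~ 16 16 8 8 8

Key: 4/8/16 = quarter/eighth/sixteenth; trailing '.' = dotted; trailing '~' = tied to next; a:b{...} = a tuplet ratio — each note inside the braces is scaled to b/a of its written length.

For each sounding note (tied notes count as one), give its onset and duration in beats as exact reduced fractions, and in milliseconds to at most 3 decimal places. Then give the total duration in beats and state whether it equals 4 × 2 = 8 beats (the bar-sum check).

1) 0.0ms=0b +451.128ms=1b
2) 451.128ms=1b +338.346ms=3/4b
3) 789.474ms=7/4b +112.782ms=1/4b
4) 902.256ms=2b +676.692ms=3/2b
5) 1578.947ms=7/2b +112.782ms=1/4b
6) 1691.729ms=15/4b +563.91ms=5/4b
7) 2255.639ms=5b +225.564ms=1/2b
8) 2481.203ms=11/2b +338.346ms=3/4b
9) 2819.549ms=25/4b +112.782ms=1/4b
10) 2932.331ms=13/2b +225.564ms=1/2b
11) 3157.895ms=7b +225.564ms=1/2b
12) 3383.459ms=15/2b +225.564ms=1/2b
Σ=8b of 8 (133bpm 2/4) — PASS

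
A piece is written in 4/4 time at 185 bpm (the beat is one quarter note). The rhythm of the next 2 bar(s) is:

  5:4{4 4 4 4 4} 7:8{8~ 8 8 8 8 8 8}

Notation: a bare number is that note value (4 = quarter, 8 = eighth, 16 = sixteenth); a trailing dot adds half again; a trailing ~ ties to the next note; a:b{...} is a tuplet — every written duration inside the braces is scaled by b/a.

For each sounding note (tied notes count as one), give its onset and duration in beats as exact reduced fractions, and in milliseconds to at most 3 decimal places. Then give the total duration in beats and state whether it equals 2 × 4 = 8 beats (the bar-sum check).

1) 0.0ms=0b +259.459ms=4/5b
2) 259.459ms=4/5b +259.459ms=4/5b
3) 518.919ms=8/5b +259.459ms=4/5b
4) 778.378ms=12/5b +259.459ms=4/5b
5) 1037.838ms=16/5b +259.459ms=4/5b
6) 1297.297ms=4b +370.656ms=8/7b
7) 1667.954ms=36/7b +185.328ms=4/7b
8) 1853.282ms=40/7b +185.328ms=4/7b
9) 2038.61ms=44/7b +185.328ms=4/7b
10) 2223.938ms=48/7b +185.328ms=4/7b
11) 2409.266ms=52/7b +185.328ms=4/7b
Σ=8b of 8 (185bpm 4/4) — PASS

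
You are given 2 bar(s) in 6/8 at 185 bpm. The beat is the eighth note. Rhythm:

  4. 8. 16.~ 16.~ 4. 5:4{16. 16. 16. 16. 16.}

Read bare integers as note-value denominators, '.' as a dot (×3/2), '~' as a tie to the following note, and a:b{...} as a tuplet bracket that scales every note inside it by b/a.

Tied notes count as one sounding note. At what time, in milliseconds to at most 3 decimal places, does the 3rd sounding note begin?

note 3 onset = 9/2b = 1459.459ms

1. 0.0ms @ 0 + 972.973ms (3)
2. 972.973ms @ 3 + 486.486ms (3/2)
3. 1459.459ms @ 9/2 + 1459.459ms (9/2)
4. 2918.919ms @ 9 + 194.595ms (3/5)
5. 3113.514ms @ 48/5 + 194.595ms (3/5)
6. 3308.108ms @ 51/5 + 194.595ms (3/5)
7. 3502.703ms @ 54/5 + 194.595ms (3/5)
8. 3697.297ms @ 57/5 + 194.595ms (3/5)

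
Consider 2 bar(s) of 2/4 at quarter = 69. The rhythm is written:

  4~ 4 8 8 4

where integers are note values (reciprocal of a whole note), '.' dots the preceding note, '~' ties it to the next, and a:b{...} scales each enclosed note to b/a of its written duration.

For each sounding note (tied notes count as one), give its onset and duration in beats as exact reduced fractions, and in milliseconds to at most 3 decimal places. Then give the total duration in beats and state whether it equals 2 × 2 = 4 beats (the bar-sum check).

1) 0.0ms=0b +1739.13ms=2b
2) 1739.13ms=2b +434.783ms=1/2b
3) 2173.913ms=5/2b +434.783ms=1/2b
4) 2608.696ms=3b +869.565ms=1b
Σ=4b of 4 (69bpm 2/4) — PASS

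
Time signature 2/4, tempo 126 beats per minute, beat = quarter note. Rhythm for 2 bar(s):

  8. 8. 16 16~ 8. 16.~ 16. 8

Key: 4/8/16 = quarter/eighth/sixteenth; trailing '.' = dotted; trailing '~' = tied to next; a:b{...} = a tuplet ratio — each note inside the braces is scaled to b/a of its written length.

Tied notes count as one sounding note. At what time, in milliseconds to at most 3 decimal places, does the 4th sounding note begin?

note 4 onset = 7/4b = 833.333ms

1. 0.0ms @ 0 + 357.143ms (3/4)
2. 357.143ms @ 3/4 + 357.143ms (3/4)
3. 714.286ms @ 3/2 + 119.048ms (1/4)
4. 833.333ms @ 7/4 + 476.19ms (1)
5. 1309.524ms @ 11/4 + 357.143ms (3/4)
6. 1666.667ms @ 7/2 + 238.095ms (1/2)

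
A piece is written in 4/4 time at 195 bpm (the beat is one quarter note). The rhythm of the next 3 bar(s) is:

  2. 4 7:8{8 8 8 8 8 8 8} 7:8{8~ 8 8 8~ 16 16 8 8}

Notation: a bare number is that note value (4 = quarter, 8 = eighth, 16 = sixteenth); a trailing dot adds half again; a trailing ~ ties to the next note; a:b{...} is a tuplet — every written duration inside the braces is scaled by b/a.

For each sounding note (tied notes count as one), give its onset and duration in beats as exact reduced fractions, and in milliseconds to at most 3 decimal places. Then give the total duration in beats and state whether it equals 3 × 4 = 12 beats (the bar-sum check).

1) 0.0ms=0b +923.077ms=3b
2) 923.077ms=3b +307.692ms=1b
3) 1230.769ms=4b +175.824ms=4/7b
4) 1406.593ms=32/7b +175.824ms=4/7b
5) 1582.418ms=36/7b +175.824ms=4/7b
6) 1758.242ms=40/7b +175.824ms=4/7b
7) 1934.066ms=44/7b +175.824ms=4/7b
8) 2109.89ms=48/7b +175.824ms=4/7b
9) 2285.714ms=52/7b +175.824ms=4/7b
10) 2461.538ms=8b +351.648ms=8/7b
11) 2813.187ms=64/7b +175.824ms=4/7b
12) 2989.011ms=68/7b +263.736ms=6/7b
13) 3252.747ms=74/7b +87.912ms=2/7b
14) 3340.659ms=76/7b +175.824ms=4/7b
15) 3516.484ms=80/7b +175.824ms=4/7b
Σ=12b of 12 (195bpm 4/4) — PASS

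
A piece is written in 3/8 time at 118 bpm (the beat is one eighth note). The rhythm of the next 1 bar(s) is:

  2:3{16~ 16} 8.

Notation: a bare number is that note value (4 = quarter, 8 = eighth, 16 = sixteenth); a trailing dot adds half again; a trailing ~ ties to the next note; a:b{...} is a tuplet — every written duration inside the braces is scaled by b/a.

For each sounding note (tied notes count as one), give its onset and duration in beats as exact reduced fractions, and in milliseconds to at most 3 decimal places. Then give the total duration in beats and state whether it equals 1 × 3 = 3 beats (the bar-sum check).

1) 0.0ms=0b +762.712ms=3/2b
2) 762.712ms=3/2b +762.712ms=3/2b
Σ=3b of 3 (118bpm 3/8) — PASS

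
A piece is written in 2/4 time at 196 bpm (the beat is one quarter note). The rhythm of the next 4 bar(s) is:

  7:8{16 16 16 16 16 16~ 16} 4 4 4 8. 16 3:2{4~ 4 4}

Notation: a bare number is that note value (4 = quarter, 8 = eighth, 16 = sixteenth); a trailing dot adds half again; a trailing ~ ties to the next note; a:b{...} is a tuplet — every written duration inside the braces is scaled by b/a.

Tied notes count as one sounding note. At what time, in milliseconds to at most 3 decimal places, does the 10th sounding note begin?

note 10 onset = 5b = 1530.612ms

1. 0.0ms @ 0 + 87.464ms (2/7)
2. 87.464ms @ 2/7 + 87.464ms (2/7)
3. 174.927ms @ 4/7 + 87.464ms (2/7)
4. 262.391ms @ 6/7 + 87.464ms (2/7)
5. 349.854ms @ 8/7 + 87.464ms (2/7)
6. 437.318ms @ 10/7 + 174.927ms (4/7)
7. 612.245ms @ 2 + 306.122ms (1)
8. 918.367ms @ 3 + 306.122ms (1)
9. 1224.49ms @ 4 + 306.122ms (1)
10. 1530.612ms @ 5 + 229.592ms (3/4)
11. 1760.204ms @ 23/4 + 76.531ms (1/4)
12. 1836.735ms @ 6 + 408.163ms (4/3)
13. 2244.898ms @ 22/3 + 204.082ms (2/3)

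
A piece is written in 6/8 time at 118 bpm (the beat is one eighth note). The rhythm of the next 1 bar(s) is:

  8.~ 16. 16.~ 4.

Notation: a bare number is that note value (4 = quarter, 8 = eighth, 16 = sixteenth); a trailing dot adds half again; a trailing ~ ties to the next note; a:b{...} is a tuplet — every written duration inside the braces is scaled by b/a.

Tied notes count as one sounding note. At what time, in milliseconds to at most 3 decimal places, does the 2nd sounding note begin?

1. 0.0ms @ 0 + 1144.068ms (9/4)
2. 1144.068ms @ 9/4 + 1906.78ms (15/4)

note 2 onset = 9/4b = 1144.068ms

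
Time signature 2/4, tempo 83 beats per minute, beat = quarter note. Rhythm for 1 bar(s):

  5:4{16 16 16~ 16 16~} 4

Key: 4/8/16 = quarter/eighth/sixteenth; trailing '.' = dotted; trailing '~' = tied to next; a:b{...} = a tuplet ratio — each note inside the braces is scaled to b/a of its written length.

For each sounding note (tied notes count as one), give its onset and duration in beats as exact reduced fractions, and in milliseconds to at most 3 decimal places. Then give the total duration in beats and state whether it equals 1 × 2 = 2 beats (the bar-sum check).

1) 0.0ms=0b +144.578ms=1/5b
2) 144.578ms=1/5b +144.578ms=1/5b
3) 289.157ms=2/5b +289.157ms=2/5b
4) 578.313ms=4/5b +867.47ms=6/5b
Σ=2b of 2 (83bpm 2/4) — PASS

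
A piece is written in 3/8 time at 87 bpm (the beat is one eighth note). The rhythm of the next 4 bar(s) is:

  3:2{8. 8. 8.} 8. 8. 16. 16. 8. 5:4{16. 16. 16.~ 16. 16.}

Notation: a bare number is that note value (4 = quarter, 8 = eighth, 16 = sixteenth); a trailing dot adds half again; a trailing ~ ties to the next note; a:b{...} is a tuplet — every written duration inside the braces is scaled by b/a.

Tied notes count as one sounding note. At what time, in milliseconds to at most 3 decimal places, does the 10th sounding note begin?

1. 0.0ms @ 0 + 689.655ms (1)
2. 689.655ms @ 1 + 689.655ms (1)
3. 1379.31ms @ 2 + 689.655ms (1)
4. 2068.966ms @ 3 + 1034.483ms (3/2)
5. 3103.448ms @ 9/2 + 1034.483ms (3/2)
6. 4137.931ms @ 6 + 517.241ms (3/4)
7. 4655.172ms @ 27/4 + 517.241ms (3/4)
8. 5172.414ms @ 15/2 + 1034.483ms (3/2)
9. 6206.897ms @ 9 + 413.793ms (3/5)
10. 6620.69ms @ 48/5 + 413.793ms (3/5)
11. 7034.483ms @ 51/5 + 827.586ms (6/5)
12. 7862.069ms @ 57/5 + 413.793ms (3/5)

note 10 onset = 48/5b = 6620.69ms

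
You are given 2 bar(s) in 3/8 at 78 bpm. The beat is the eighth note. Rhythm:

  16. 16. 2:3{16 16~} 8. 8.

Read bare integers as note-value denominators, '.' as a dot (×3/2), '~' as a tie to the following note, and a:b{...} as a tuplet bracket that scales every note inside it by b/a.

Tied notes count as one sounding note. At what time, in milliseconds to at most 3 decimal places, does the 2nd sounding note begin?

1. 0.0ms @ 0 + 576.923ms (3/4)
2. 576.923ms @ 3/4 + 576.923ms (3/4)
3. 1153.846ms @ 3/2 + 576.923ms (3/4)
4. 1730.769ms @ 9/4 + 1730.769ms (9/4)
5. 3461.538ms @ 9/2 + 1153.846ms (3/2)

note 2 onset = 3/4b = 576.923ms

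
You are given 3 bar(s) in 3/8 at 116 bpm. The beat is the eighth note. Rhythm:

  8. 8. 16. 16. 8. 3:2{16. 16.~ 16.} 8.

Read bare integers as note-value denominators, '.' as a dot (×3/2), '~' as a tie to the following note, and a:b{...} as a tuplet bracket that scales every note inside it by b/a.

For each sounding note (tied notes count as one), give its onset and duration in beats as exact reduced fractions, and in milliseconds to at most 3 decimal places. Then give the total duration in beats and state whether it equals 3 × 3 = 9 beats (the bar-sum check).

1) 0.0ms=0b +775.862ms=3/2b
2) 775.862ms=3/2b +775.862ms=3/2b
3) 1551.724ms=3b +387.931ms=3/4b
4) 1939.655ms=15/4b +387.931ms=3/4b
5) 2327.586ms=9/2b +775.862ms=3/2b
6) 3103.448ms=6b +258.621ms=1/2b
7) 3362.069ms=13/2b +517.241ms=1b
8) 3879.31ms=15/2b +775.862ms=3/2b
Σ=9b of 9 (116bpm 3/8) — PASS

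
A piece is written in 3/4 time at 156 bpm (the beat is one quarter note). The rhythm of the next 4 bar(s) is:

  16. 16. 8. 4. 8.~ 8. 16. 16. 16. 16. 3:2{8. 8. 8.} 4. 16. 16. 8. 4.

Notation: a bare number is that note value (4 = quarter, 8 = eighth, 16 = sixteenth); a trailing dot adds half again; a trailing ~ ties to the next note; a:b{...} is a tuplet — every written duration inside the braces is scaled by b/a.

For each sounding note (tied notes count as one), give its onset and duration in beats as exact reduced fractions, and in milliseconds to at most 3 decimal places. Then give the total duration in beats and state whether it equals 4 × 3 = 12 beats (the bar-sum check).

1) 0.0ms=0b +144.231ms=3/8b
2) 144.231ms=3/8b +144.231ms=3/8b
3) 288.462ms=3/4b +288.462ms=3/4b
4) 576.923ms=3/2b +576.923ms=3/2b
5) 1153.846ms=3b +576.923ms=3/2b
6) 1730.769ms=9/2b +144.231ms=3/8b
7) 1875.0ms=39/8b +144.231ms=3/8b
8) 2019.231ms=21/4b +144.231ms=3/8b
9) 2163.462ms=45/8b +144.231ms=3/8b
10) 2307.692ms=6b +192.308ms=1/2b
11) 2500.0ms=13/2b +192.308ms=1/2b
12) 2692.308ms=7b +192.308ms=1/2b
13) 2884.615ms=15/2b +576.923ms=3/2b
14) 3461.538ms=9b +144.231ms=3/8b
15) 3605.769ms=75/8b +144.231ms=3/8b
16) 3750.0ms=39/4b +288.462ms=3/4b
17) 4038.462ms=21/2b +576.923ms=3/2b
Σ=12b of 12 (156bpm 3/4) — PASS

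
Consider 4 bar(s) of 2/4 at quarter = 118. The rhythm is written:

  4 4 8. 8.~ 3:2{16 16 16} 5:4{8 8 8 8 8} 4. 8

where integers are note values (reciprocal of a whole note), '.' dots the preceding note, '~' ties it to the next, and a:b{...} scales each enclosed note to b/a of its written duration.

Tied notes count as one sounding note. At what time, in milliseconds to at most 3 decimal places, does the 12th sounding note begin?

note 12 onset = 6b = 3050.847ms

1. 0.0ms @ 0 + 508.475ms (1)
2. 508.475ms @ 1 + 508.475ms (1)
3. 1016.949ms @ 2 + 381.356ms (3/4)
4. 1398.305ms @ 11/4 + 466.102ms (11/12)
5. 1864.407ms @ 11/3 + 84.746ms (1/6)
6. 1949.153ms @ 23/6 + 84.746ms (1/6)
7. 2033.898ms @ 4 + 203.39ms (2/5)
8. 2237.288ms @ 22/5 + 203.39ms (2/5)
9. 2440.678ms @ 24/5 + 203.39ms (2/5)
10. 2644.068ms @ 26/5 + 203.39ms (2/5)
11. 2847.458ms @ 28/5 + 203.39ms (2/5)
12. 3050.847ms @ 6 + 762.712ms (3/2)
13. 3813.559ms @ 15/2 + 254.237ms (1/2)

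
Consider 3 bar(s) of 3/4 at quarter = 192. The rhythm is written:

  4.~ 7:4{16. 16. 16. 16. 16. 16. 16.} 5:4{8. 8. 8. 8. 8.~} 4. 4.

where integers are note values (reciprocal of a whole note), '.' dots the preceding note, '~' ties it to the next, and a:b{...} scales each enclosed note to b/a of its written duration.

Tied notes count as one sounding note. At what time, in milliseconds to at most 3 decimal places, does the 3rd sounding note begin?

1. 0.0ms @ 0 + 535.714ms (12/7)
2. 535.714ms @ 12/7 + 66.964ms (3/14)
3. 602.679ms @ 27/14 + 66.964ms (3/14)
4. 669.643ms @ 15/7 + 66.964ms (3/14)
5. 736.607ms @ 33/14 + 66.964ms (3/14)
6. 803.571ms @ 18/7 + 66.964ms (3/14)
7. 870.536ms @ 39/14 + 66.964ms (3/14)
8. 937.5ms @ 3 + 187.5ms (3/5)
9. 1125.0ms @ 18/5 + 187.5ms (3/5)
10. 1312.5ms @ 21/5 + 187.5ms (3/5)
11. 1500.0ms @ 24/5 + 187.5ms (3/5)
12. 1687.5ms @ 27/5 + 656.25ms (21/10)
13. 2343.75ms @ 15/2 + 468.75ms (3/2)

note 3 onset = 27/14b = 602.679ms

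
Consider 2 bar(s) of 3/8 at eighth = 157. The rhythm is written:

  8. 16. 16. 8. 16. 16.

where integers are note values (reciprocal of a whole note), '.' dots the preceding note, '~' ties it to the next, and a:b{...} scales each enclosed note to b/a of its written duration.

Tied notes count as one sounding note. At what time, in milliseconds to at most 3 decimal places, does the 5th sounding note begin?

1. 0.0ms @ 0 + 573.248ms (3/2)
2. 573.248ms @ 3/2 + 286.624ms (3/4)
3. 859.873ms @ 9/4 + 286.624ms (3/4)
4. 1146.497ms @ 3 + 573.248ms (3/2)
5. 1719.745ms @ 9/2 + 286.624ms (3/4)
6. 2006.369ms @ 21/4 + 286.624ms (3/4)

note 5 onset = 9/2b = 1719.745ms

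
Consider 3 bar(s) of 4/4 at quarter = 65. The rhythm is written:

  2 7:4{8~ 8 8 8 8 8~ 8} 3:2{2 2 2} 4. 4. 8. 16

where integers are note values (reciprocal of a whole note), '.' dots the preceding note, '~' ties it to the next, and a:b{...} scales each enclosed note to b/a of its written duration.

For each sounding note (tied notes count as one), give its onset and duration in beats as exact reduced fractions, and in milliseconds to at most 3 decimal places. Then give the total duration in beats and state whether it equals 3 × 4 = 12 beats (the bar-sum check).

1) 0.0ms=0b +1846.154ms=2b
2) 1846.154ms=2b +527.473ms=4/7b
3) 2373.626ms=18/7b +263.736ms=2/7b
4) 2637.363ms=20/7b +263.736ms=2/7b
5) 2901.099ms=22/7b +263.736ms=2/7b
6) 3164.835ms=24/7b +527.473ms=4/7b
7) 3692.308ms=4b +1230.769ms=4/3b
8) 4923.077ms=16/3b +1230.769ms=4/3b
9) 6153.846ms=20/3b +1230.769ms=4/3b
10) 7384.615ms=8b +1384.615ms=3/2b
11) 8769.231ms=19/2b +1384.615ms=3/2b
12) 10153.846ms=11b +692.308ms=3/4b
13) 10846.154ms=47/4b +230.769ms=1/4b
Σ=12b of 12 (65bpm 4/4) — PASS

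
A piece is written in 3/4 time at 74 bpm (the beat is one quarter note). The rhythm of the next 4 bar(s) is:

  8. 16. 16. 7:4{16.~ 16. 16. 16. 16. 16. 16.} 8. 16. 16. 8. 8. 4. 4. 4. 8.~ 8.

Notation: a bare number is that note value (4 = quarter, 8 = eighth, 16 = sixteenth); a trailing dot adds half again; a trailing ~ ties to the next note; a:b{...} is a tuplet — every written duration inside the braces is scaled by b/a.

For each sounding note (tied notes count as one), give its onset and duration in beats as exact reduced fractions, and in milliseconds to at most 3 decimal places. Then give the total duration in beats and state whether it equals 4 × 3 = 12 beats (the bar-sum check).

1) 0.0ms=0b +608.108ms=3/4b
2) 608.108ms=3/4b +304.054ms=3/8b
3) 912.162ms=9/8b +304.054ms=3/8b
4) 1216.216ms=3/2b +347.49ms=3/7b
5) 1563.707ms=27/14b +173.745ms=3/14b
6) 1737.452ms=15/7b +173.745ms=3/14b
7) 1911.197ms=33/14b +173.745ms=3/14b
8) 2084.942ms=18/7b +173.745ms=3/14b
9) 2258.687ms=39/14b +173.745ms=3/14b
10) 2432.432ms=3b +608.108ms=3/4b
11) 3040.541ms=15/4b +304.054ms=3/8b
12) 3344.595ms=33/8b +304.054ms=3/8b
13) 3648.649ms=9/2b +608.108ms=3/4b
14) 4256.757ms=21/4b +608.108ms=3/4b
15) 4864.865ms=6b +1216.216ms=3/2b
16) 6081.081ms=15/2b +1216.216ms=3/2b
17) 7297.297ms=9b +1216.216ms=3/2b
18) 8513.514ms=21/2b +1216.216ms=3/2b
Σ=12b of 12 (74bpm 3/4) — PASS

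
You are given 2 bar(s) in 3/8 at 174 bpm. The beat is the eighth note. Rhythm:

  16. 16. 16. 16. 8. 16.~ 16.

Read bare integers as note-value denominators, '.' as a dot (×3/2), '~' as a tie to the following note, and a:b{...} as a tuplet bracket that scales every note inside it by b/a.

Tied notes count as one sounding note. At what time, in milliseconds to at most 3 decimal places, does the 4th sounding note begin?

note 4 onset = 9/4b = 775.862ms

1. 0.0ms @ 0 + 258.621ms (3/4)
2. 258.621ms @ 3/4 + 258.621ms (3/4)
3. 517.241ms @ 3/2 + 258.621ms (3/4)
4. 775.862ms @ 9/4 + 258.621ms (3/4)
5. 1034.483ms @ 3 + 517.241ms (3/2)
6. 1551.724ms @ 9/2 + 517.241ms (3/2)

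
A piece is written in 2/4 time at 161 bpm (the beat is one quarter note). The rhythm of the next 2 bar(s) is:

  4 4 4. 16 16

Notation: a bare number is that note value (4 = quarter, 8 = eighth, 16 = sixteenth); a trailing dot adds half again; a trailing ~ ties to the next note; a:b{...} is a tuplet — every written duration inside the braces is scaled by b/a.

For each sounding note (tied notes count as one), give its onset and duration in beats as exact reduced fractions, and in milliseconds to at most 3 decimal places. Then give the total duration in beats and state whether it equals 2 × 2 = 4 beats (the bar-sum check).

1) 0.0ms=0b +372.671ms=1b
2) 372.671ms=1b +372.671ms=1b
3) 745.342ms=2b +559.006ms=3/2b
4) 1304.348ms=7/2b +93.168ms=1/4b
5) 1397.516ms=15/4b +93.168ms=1/4b
Σ=4b of 4 (161bpm 2/4) — PASS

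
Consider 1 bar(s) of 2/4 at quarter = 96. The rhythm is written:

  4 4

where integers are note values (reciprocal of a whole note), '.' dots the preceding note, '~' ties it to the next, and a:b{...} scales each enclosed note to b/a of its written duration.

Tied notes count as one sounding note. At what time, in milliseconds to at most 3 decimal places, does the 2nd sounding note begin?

1. 0.0ms @ 0 + 625.0ms (1)
2. 625.0ms @ 1 + 625.0ms (1)

note 2 onset = 1b = 625.0ms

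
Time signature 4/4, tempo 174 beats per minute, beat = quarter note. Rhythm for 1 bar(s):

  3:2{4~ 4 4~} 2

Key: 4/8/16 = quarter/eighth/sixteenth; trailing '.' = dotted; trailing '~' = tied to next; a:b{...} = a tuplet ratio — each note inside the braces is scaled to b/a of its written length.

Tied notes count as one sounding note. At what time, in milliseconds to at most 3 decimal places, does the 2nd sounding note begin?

note 2 onset = 4/3b = 459.77ms

1. 0.0ms @ 0 + 459.77ms (4/3)
2. 459.77ms @ 4/3 + 919.54ms (8/3)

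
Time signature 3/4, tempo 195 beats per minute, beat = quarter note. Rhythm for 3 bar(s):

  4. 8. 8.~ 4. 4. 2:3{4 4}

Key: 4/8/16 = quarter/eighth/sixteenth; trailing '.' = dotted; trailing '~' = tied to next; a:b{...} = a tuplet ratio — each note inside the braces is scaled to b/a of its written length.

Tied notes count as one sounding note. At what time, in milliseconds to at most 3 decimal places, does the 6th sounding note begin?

note 6 onset = 15/2b = 2307.692ms

1. 0.0ms @ 0 + 461.538ms (3/2)
2. 461.538ms @ 3/2 + 230.769ms (3/4)
3. 692.308ms @ 9/4 + 692.308ms (9/4)
4. 1384.615ms @ 9/2 + 461.538ms (3/2)
5. 1846.154ms @ 6 + 461.538ms (3/2)
6. 2307.692ms @ 15/2 + 461.538ms (3/2)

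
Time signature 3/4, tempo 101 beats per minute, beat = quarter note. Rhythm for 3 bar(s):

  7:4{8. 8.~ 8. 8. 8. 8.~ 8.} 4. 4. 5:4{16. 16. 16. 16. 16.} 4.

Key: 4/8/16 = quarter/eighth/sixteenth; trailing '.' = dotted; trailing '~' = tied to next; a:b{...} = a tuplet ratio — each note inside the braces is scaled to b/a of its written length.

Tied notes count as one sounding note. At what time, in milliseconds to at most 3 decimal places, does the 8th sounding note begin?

note 8 onset = 6b = 3564.356ms

1. 0.0ms @ 0 + 254.597ms (3/7)
2. 254.597ms @ 3/7 + 509.194ms (6/7)
3. 763.791ms @ 9/7 + 254.597ms (3/7)
4. 1018.388ms @ 12/7 + 254.597ms (3/7)
5. 1272.984ms @ 15/7 + 509.194ms (6/7)
6. 1782.178ms @ 3 + 891.089ms (3/2)
7. 2673.267ms @ 9/2 + 891.089ms (3/2)
8. 3564.356ms @ 6 + 178.218ms (3/10)
9. 3742.574ms @ 63/10 + 178.218ms (3/10)
10. 3920.792ms @ 33/5 + 178.218ms (3/10)
11. 4099.01ms @ 69/10 + 178.218ms (3/10)
12. 4277.228ms @ 36/5 + 178.218ms (3/10)
13. 4455.446ms @ 15/2 + 891.089ms (3/2)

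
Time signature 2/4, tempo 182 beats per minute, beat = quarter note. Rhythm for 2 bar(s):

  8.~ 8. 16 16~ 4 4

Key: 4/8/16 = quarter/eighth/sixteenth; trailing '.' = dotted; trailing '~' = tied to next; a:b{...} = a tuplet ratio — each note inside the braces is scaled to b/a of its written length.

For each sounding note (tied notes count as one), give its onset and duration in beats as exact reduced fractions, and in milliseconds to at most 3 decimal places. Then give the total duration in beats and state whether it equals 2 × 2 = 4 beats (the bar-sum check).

1) 0.0ms=0b +494.505ms=3/2b
2) 494.505ms=3/2b +82.418ms=1/4b
3) 576.923ms=7/4b +412.088ms=5/4b
4) 989.011ms=3b +329.67ms=1b
Σ=4b of 4 (182bpm 2/4) — PASS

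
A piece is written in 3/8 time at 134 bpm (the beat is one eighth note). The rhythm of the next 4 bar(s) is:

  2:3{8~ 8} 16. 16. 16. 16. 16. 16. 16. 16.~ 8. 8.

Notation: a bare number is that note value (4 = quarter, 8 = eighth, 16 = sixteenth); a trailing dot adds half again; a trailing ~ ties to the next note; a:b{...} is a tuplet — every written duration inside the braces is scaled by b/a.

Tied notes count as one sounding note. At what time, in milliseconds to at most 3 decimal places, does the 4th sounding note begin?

1. 0.0ms @ 0 + 1343.284ms (3)
2. 1343.284ms @ 3 + 335.821ms (3/4)
3. 1679.104ms @ 15/4 + 335.821ms (3/4)
4. 2014.925ms @ 9/2 + 335.821ms (3/4)
5. 2350.746ms @ 21/4 + 335.821ms (3/4)
6. 2686.567ms @ 6 + 335.821ms (3/4)
7. 3022.388ms @ 27/4 + 335.821ms (3/4)
8. 3358.209ms @ 15/2 + 335.821ms (3/4)
9. 3694.03ms @ 33/4 + 1007.463ms (9/4)
10. 4701.493ms @ 21/2 + 671.642ms (3/2)

note 4 onset = 9/2b = 2014.925ms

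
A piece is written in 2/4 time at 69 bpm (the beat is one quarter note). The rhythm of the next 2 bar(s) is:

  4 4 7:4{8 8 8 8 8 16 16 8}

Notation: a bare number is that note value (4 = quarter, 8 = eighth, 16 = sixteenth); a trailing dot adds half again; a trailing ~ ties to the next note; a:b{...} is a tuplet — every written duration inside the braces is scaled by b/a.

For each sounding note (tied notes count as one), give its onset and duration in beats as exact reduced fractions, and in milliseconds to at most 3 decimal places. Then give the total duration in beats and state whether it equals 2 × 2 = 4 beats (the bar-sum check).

1) 0.0ms=0b +869.565ms=1b
2) 869.565ms=1b +869.565ms=1b
3) 1739.13ms=2b +248.447ms=2/7b
4) 1987.578ms=16/7b +248.447ms=2/7b
5) 2236.025ms=18/7b +248.447ms=2/7b
6) 2484.472ms=20/7b +248.447ms=2/7b
7) 2732.919ms=22/7b +248.447ms=2/7b
8) 2981.366ms=24/7b +124.224ms=1/7b
9) 3105.59ms=25/7b +124.224ms=1/7b
10) 3229.814ms=26/7b +248.447ms=2/7b
Σ=4b of 4 (69bpm 2/4) — PASS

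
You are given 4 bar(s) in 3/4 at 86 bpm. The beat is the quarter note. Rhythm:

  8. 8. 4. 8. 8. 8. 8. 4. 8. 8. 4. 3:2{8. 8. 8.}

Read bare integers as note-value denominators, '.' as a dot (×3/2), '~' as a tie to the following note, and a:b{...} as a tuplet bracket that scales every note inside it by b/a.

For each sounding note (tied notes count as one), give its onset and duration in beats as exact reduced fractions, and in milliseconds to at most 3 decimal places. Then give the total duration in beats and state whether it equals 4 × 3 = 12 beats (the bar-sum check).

1) 0.0ms=0b +523.256ms=3/4b
2) 523.256ms=3/4b +523.256ms=3/4b
3) 1046.512ms=3/2b +1046.512ms=3/2b
4) 2093.023ms=3b +523.256ms=3/4b
5) 2616.279ms=15/4b +523.256ms=3/4b
6) 3139.535ms=9/2b +523.256ms=3/4b
7) 3662.791ms=21/4b +523.256ms=3/4b
8) 4186.047ms=6b +1046.512ms=3/2b
9) 5232.558ms=15/2b +523.256ms=3/4b
10) 5755.814ms=33/4b +523.256ms=3/4b
11) 6279.07ms=9b +1046.512ms=3/2b
12) 7325.581ms=21/2b +348.837ms=1/2b
13) 7674.419ms=11b +348.837ms=1/2b
14) 8023.256ms=23/2b +348.837ms=1/2b
Σ=12b of 12 (86bpm 3/4) — PASS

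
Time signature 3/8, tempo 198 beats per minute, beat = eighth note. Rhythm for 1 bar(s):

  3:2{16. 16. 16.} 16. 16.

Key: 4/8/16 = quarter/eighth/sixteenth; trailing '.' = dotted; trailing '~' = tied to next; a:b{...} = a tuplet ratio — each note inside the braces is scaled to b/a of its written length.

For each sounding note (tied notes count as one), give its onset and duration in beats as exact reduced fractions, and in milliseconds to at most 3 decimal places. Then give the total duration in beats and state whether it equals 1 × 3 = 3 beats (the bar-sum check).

1) 0.0ms=0b +151.515ms=1/2b
2) 151.515ms=1/2b +151.515ms=1/2b
3) 303.03ms=1b +151.515ms=1/2b
4) 454.545ms=3/2b +227.273ms=3/4b
5) 681.818ms=9/4b +227.273ms=3/4b
Σ=3b of 3 (198bpm 3/8) — PASS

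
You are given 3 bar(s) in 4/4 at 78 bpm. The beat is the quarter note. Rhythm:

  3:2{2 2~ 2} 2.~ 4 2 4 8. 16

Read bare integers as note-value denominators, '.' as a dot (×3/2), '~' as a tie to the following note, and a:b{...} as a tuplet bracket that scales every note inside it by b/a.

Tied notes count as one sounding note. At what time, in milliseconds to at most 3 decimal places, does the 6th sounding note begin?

1. 0.0ms @ 0 + 1025.641ms (4/3)
2. 1025.641ms @ 4/3 + 2051.282ms (8/3)
3. 3076.923ms @ 4 + 3076.923ms (4)
4. 6153.846ms @ 8 + 1538.462ms (2)
5. 7692.308ms @ 10 + 769.231ms (1)
6. 8461.538ms @ 11 + 576.923ms (3/4)
7. 9038.462ms @ 47/4 + 192.308ms (1/4)

note 6 onset = 11b = 8461.538ms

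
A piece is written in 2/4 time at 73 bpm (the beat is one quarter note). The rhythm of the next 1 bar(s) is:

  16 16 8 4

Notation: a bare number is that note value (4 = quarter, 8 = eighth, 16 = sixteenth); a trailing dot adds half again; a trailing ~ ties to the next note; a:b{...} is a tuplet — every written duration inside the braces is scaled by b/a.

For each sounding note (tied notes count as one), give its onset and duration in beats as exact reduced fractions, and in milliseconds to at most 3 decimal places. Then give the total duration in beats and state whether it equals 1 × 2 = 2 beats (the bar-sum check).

1) 0.0ms=0b +205.479ms=1/4b
2) 205.479ms=1/4b +205.479ms=1/4b
3) 410.959ms=1/2b +410.959ms=1/2b
4) 821.918ms=1b +821.918ms=1b
Σ=2b of 2 (73bpm 2/4) — PASS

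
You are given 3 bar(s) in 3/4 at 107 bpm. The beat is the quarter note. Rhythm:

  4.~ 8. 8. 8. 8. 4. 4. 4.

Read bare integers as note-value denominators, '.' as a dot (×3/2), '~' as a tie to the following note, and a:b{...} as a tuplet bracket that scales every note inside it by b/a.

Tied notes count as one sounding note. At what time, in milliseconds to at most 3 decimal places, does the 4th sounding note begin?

1. 0.0ms @ 0 + 1261.682ms (9/4)
2. 1261.682ms @ 9/4 + 420.561ms (3/4)
3. 1682.243ms @ 3 + 420.561ms (3/4)
4. 2102.804ms @ 15/4 + 420.561ms (3/4)
5. 2523.364ms @ 9/2 + 841.121ms (3/2)
6. 3364.486ms @ 6 + 841.121ms (3/2)
7. 4205.607ms @ 15/2 + 841.121ms (3/2)

note 4 onset = 15/4b = 2102.804ms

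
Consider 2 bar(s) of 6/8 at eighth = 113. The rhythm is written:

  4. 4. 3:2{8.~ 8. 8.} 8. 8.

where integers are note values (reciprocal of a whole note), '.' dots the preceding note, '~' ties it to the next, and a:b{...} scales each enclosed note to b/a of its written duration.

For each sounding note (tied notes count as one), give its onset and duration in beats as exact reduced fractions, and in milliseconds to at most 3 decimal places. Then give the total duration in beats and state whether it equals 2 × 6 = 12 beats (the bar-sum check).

1) 0.0ms=0b +1592.92ms=3b
2) 1592.92ms=3b +1592.92ms=3b
3) 3185.841ms=6b +1061.947ms=2b
4) 4247.788ms=8b +530.973ms=1b
5) 4778.761ms=9b +796.46ms=3/2b
6) 5575.221ms=21/2b +796.46ms=3/2b
Σ=12b of 12 (113bpm 6/8) — PASS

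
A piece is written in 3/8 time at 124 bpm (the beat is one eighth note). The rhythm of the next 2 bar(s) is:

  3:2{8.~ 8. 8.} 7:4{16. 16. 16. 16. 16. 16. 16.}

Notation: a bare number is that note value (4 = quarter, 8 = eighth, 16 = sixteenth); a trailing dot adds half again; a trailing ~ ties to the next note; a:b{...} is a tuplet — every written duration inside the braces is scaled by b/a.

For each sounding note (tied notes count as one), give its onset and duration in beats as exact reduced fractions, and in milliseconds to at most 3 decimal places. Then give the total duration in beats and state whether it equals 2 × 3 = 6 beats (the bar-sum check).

1) 0.0ms=0b +967.742ms=2b
2) 967.742ms=2b +483.871ms=1b
3) 1451.613ms=3b +207.373ms=3/7b
4) 1658.986ms=24/7b +207.373ms=3/7b
5) 1866.359ms=27/7b +207.373ms=3/7b
6) 2073.733ms=30/7b +207.373ms=3/7b
7) 2281.106ms=33/7b +207.373ms=3/7b
8) 2488.479ms=36/7b +207.373ms=3/7b
9) 2695.853ms=39/7b +207.373ms=3/7b
Σ=6b of 6 (124bpm 3/8) — PASS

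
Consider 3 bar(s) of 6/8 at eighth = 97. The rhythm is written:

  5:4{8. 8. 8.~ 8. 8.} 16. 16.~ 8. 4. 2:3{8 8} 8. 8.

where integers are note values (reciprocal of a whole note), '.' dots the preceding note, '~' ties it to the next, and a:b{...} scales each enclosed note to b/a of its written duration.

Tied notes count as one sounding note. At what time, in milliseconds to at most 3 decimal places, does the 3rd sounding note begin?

1. 0.0ms @ 0 + 742.268ms (6/5)
2. 742.268ms @ 6/5 + 742.268ms (6/5)
3. 1484.536ms @ 12/5 + 1484.536ms (12/5)
4. 2969.072ms @ 24/5 + 742.268ms (6/5)
5. 3711.34ms @ 6 + 463.918ms (3/4)
6. 4175.258ms @ 27/4 + 1391.753ms (9/4)
7. 5567.01ms @ 9 + 1855.67ms (3)
8. 7422.68ms @ 12 + 927.835ms (3/2)
9. 8350.515ms @ 27/2 + 927.835ms (3/2)
10. 9278.351ms @ 15 + 927.835ms (3/2)
11. 10206.186ms @ 33/2 + 927.835ms (3/2)

note 3 onset = 12/5b = 1484.536ms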